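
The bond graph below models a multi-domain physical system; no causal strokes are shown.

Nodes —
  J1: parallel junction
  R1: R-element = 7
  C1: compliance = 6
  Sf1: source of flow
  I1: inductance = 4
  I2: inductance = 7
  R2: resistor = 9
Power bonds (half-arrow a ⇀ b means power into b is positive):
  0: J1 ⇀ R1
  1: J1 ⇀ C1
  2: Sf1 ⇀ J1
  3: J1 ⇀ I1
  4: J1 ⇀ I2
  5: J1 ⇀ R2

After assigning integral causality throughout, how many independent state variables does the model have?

#2 |Sf1  (source Sf1 imposes f)
#1 |J1  (C1 integral (e out))
#0 |R1  (J1: bond 1 brought effort, rest push out)
#3 |I1  (J1 effort already set via bond 1)
#4 |I2  (J1: bond 1 brought effort, rest push out)
#5 |R2  (0-jn J1 has e-setter on 1)

3  (C1, I1, I2 all integral)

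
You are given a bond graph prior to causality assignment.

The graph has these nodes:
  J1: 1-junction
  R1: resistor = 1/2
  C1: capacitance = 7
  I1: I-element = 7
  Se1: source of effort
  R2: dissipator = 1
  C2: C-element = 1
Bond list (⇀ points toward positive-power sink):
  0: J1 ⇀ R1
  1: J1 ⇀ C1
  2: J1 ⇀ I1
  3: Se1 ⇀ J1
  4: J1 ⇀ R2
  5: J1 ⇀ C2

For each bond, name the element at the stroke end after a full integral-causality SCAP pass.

#3 →J1  (Se1 (Se) sets effort on bond)
#1 →J1  (prefer integral on C1)
#2 →I1  (I1: I, integral causality)
#0 →J1  (J1: bond 2 brought flow, rest push out)
#4 →J1  (common-f at J1 fixed by 2)
#5 →J1  (common-f at J1 fixed by 2)

b0 stroke→J1
b1 stroke→J1
b2 stroke→I1
b3 stroke→J1
b4 stroke→J1
b5 stroke→J1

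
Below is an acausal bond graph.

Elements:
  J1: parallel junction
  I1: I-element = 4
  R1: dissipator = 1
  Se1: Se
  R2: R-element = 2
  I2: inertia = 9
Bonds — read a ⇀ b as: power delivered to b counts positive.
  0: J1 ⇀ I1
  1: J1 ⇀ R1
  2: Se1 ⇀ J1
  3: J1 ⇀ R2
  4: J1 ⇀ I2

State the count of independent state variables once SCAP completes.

bond 2 →J1  (Se1: effort source, stroke at far end)
bond 0 →I1  (J1: bond 2 brought effort, rest push out)
bond 1 →R1  (J1: bond 2 brought effort, rest push out)
bond 3 →R2  (common-e at J1 fixed by 2)
bond 4 →I2  (0-jn J1 has e-setter on 2)

2  (I1, I2 all integral)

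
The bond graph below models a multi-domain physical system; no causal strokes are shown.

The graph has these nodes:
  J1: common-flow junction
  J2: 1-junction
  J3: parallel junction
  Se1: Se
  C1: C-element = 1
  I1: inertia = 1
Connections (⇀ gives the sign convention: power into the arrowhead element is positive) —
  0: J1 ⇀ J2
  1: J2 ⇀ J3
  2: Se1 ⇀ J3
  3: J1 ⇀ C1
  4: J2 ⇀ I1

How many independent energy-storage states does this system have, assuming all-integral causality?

2  (C1, I1 all integral)

β2 stroke→J3  (Se1: effort source, stroke at far end)
β1 stroke→J2  (common-e at J3 fixed by 2)
β3 stroke→J1  (C1: C, integral causality)
β0 stroke→J2  (J1 needs exactly one f-in)
β4 stroke→I1  (only one flow-in slot at J2)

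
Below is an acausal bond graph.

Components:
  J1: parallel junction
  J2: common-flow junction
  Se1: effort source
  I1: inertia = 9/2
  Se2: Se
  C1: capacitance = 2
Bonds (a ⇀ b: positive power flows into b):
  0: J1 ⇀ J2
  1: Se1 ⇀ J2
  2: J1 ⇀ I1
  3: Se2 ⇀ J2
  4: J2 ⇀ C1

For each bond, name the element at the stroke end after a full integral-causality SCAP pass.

#0 |J1
#1 |J2
#2 |I1
#3 |J2
#4 |J2

bond 1 |J2  (source Se1 imposes e)
bond 3 |J2  (Se2 fixes effort; stroke away)
bond 2 |I1  (I1: I, integral causality)
bond 0 |J1  (J1 needs exactly one e-in)
bond 4 |J2  (common-f at J2 fixed by 0)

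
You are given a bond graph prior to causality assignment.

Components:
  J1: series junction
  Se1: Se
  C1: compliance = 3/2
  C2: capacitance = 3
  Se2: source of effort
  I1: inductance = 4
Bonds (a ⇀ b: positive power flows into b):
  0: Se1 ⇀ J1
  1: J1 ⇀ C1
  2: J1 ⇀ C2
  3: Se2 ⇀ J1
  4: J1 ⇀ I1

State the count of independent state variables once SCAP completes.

3  (C1, C2, I1 all integral)

b0 |J1  (Se1: effort source, stroke at far end)
b3 |J1  (source Se2 imposes e)
b1 |J1  (prefer integral on C1)
b2 |J1  (C2: C, integral causality)
b4 |I1  (closing 1-jn rule on J1)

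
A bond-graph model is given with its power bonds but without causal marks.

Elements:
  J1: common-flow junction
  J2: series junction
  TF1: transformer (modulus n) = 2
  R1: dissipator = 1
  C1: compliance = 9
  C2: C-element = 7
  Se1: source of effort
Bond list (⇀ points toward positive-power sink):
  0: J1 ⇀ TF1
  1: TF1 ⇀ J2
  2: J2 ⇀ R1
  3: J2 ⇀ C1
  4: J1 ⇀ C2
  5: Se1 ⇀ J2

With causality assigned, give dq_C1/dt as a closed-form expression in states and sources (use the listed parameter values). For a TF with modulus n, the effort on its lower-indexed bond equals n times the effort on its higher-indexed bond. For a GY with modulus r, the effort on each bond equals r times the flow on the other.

dq_C1/dt = E_Se1 - q_C1/9 - q_C2/14

b5 stroke→J2  (Se1: effort source, stroke at far end)
b3 stroke→J2  (C1 outputs effort q/C1)
b4 stroke→J1  (prefer integral on C2)
b0 stroke→TF1  (closing 1-jn rule on J1)
b1 stroke→J2  (through TF1, causality passes straight; one stroke at TF1)
b2 stroke→R1  (closing 1-jn rule on J2)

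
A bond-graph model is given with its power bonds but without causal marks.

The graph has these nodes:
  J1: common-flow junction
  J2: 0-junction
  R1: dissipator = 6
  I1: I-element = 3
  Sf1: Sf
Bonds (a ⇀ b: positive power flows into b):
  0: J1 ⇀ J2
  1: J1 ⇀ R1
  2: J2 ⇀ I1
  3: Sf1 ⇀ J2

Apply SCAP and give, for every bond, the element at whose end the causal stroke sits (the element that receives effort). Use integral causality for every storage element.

b3 →Sf1  (Sf1 (Sf) sets flow on bond)
b2 →I1  (I1 outputs flow p/I1)
b0 →J2  (closing 0-jn rule on J2)
b1 →J1  (J1: bond 0 brought flow, rest push out)

β0 →J2
β1 →J1
β2 →I1
β3 →Sf1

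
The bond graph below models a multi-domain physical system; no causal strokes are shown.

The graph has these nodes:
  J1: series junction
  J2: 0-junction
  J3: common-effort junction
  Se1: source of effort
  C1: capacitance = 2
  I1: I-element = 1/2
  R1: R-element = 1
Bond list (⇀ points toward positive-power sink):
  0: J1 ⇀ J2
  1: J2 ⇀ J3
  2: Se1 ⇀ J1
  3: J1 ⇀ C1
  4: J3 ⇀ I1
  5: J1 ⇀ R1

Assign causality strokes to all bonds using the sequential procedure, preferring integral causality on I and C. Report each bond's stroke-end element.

#2 stroke→J1  (Se1: effort source, stroke at far end)
#3 stroke→J1  (C1: C, integral causality)
#4 stroke→I1  (prefer integral on I1)
#1 stroke→J3  (closing 0-jn rule on J3)
#0 stroke→J2  (only one effort-in slot at J2)
#5 stroke→J1  (common-f at J1 fixed by 0)

β0 stroke at J2
β1 stroke at J3
β2 stroke at J1
β3 stroke at J1
β4 stroke at I1
β5 stroke at J1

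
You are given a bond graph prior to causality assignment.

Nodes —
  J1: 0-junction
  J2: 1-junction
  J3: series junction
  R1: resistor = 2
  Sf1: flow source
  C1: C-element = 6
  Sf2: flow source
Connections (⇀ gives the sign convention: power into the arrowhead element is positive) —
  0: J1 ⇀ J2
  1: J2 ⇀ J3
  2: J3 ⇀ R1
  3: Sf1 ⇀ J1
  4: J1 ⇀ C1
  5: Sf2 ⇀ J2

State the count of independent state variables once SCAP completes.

1  (C1 all integral)

bond 3 stroke→Sf1  (source Sf1 imposes f)
bond 5 stroke→Sf2  (Sf2 fixes flow; stroke at Sf2)
bond 0 stroke→J2  (common-f at J2 fixed by 5)
bond 1 stroke→J2  (J2: bond 5 brought flow, rest push out)
bond 2 stroke→J3  (1-jn J3 has f-setter on 1)
bond 4 stroke→J1  (only one effort-in slot at J1)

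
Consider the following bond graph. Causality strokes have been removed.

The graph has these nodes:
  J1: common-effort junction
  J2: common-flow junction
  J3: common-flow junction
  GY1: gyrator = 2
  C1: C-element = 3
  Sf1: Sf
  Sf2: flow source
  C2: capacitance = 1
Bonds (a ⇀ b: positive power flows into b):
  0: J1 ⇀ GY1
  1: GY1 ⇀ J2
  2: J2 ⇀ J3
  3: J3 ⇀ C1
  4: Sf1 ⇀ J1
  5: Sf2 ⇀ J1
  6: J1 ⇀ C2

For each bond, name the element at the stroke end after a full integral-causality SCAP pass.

b0 |GY1
b1 |GY1
b2 |J2
b3 |J3
b4 |Sf1
b5 |Sf2
b6 |J1

b4 →Sf1  (source Sf1 imposes f)
b5 →Sf2  (Sf2 fixes flow; stroke at Sf2)
b3 →J3  (C1: C, integral causality)
b2 →J2  (only one flow-in slot at J3)
b1 →GY1  (only one flow-in slot at J2)
b0 →GY1  (through GY1, causality inverts; strokes same side of GY1)
b6 →J1  (J1 needs exactly one e-in)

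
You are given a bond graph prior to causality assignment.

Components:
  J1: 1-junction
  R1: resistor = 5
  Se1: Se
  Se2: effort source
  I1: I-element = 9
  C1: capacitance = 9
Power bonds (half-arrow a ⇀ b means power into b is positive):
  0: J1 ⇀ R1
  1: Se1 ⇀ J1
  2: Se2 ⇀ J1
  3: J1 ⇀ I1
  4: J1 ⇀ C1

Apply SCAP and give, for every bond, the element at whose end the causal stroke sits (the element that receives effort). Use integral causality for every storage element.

β1 →J1  (source Se1 imposes e)
β2 →J1  (Se2 (Se) sets effort on bond)
β3 →I1  (I1: I, integral causality)
β0 →J1  (common-f at J1 fixed by 3)
β4 →J1  (common-f at J1 fixed by 3)

β0 →J1
β1 →J1
β2 →J1
β3 →I1
β4 →J1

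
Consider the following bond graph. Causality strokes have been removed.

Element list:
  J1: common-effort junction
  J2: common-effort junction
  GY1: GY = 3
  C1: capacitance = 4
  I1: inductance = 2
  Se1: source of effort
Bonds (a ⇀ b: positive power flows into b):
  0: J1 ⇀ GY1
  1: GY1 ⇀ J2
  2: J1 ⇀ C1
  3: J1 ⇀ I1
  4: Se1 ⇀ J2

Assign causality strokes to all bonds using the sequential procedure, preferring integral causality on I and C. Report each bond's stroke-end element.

bond 4 stroke→J2  (Se1 fixes effort; stroke away)
bond 1 stroke→GY1  (common-e at J2 fixed by 4)
bond 0 stroke→GY1  (GY1: gyrator matches bond 1)
bond 2 stroke→J1  (C1 outputs effort q/C1)
bond 3 stroke→I1  (common-e at J1 fixed by 2)

bond 0 →GY1
bond 1 →GY1
bond 2 →J1
bond 3 →I1
bond 4 →J2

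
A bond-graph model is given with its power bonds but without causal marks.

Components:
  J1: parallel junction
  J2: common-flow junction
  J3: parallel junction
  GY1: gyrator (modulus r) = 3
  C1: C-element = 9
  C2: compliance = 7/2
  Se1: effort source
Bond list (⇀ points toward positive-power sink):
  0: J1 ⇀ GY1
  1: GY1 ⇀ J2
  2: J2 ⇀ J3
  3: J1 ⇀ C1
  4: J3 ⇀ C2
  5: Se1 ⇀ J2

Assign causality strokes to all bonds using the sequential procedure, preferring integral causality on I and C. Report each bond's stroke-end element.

#5 stroke at J2  (Se1 fixes effort; stroke away)
#3 stroke at J1  (C1 outputs effort q/C1)
#0 stroke at GY1  (common-e at J1 fixed by 3)
#1 stroke at GY1  (GY1: gyrator matches bond 0)
#2 stroke at J2  (J2: bond 1 brought flow, rest push out)
#4 stroke at J3  (J3 needs exactly one e-in)

#0 →GY1
#1 →GY1
#2 →J2
#3 →J1
#4 →J3
#5 →J2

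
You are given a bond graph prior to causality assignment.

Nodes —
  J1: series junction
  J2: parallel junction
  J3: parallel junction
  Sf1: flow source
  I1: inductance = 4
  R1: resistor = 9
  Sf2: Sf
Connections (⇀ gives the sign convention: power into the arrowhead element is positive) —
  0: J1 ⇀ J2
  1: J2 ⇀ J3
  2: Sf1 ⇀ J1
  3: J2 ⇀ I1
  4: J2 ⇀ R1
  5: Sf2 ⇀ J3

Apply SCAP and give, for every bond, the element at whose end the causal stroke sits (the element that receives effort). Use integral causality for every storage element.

b2 stroke at Sf1  (Sf1 (Sf) sets flow on bond)
b5 stroke at Sf2  (Sf2 (Sf) sets flow on bond)
b0 stroke at J1  (J1: bond 2 brought flow, rest push out)
b1 stroke at J3  (J3 needs exactly one e-in)
b3 stroke at I1  (prefer integral on I1)
b4 stroke at J2  (J2 needs exactly one e-in)

β0 →J1
β1 →J3
β2 →Sf1
β3 →I1
β4 →J2
β5 →Sf2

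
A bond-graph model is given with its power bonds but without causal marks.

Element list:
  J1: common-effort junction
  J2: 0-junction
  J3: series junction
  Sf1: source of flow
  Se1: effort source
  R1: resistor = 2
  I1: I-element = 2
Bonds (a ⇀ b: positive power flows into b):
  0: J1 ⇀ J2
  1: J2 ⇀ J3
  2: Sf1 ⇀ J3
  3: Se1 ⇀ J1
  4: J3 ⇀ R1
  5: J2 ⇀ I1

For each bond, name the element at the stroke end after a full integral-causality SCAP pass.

#0 stroke at J2
#1 stroke at J3
#2 stroke at Sf1
#3 stroke at J1
#4 stroke at J3
#5 stroke at I1

b2 stroke at Sf1  (Sf1 fixes flow; stroke at Sf1)
b3 stroke at J1  (source Se1 imposes e)
b0 stroke at J2  (J1: bond 3 brought effort, rest push out)
b1 stroke at J3  (J2: bond 0 brought effort, rest push out)
b5 stroke at I1  (common-e at J2 fixed by 0)
b4 stroke at J3  (J3 flow already set via bond 2)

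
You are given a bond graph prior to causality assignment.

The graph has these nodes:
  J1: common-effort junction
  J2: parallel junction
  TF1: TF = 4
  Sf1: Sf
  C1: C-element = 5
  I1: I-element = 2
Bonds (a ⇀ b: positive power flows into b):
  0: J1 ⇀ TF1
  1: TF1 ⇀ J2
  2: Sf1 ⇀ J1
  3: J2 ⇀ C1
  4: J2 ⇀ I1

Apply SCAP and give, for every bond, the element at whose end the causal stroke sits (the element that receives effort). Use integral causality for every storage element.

β2 stroke at Sf1  (Sf1: flow source, stroke at near end)
β0 stroke at J1  (only one effort-in slot at J1)
β1 stroke at TF1  (TF TF1: opposite of bond 0)
β3 stroke at J2  (C1 integral (e out))
β4 stroke at I1  (J2 effort already set via bond 3)

#0 stroke→J1
#1 stroke→TF1
#2 stroke→Sf1
#3 stroke→J2
#4 stroke→I1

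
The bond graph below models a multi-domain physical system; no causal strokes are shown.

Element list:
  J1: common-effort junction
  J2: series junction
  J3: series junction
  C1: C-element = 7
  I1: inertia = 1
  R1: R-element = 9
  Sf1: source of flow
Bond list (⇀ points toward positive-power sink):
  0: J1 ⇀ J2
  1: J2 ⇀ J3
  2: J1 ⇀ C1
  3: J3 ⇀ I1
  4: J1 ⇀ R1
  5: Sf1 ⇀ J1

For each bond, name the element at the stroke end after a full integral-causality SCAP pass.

bond 0 →J2
bond 1 →J3
bond 2 →J1
bond 3 →I1
bond 4 →R1
bond 5 →Sf1

#5 stroke at Sf1  (Sf1 (Sf) sets flow on bond)
#2 stroke at J1  (C1 outputs effort q/C1)
#0 stroke at J2  (common-e at J1 fixed by 2)
#4 stroke at R1  (J1: bond 2 brought effort, rest push out)
#1 stroke at J3  (only one flow-in slot at J2)
#3 stroke at I1  (only one flow-in slot at J3)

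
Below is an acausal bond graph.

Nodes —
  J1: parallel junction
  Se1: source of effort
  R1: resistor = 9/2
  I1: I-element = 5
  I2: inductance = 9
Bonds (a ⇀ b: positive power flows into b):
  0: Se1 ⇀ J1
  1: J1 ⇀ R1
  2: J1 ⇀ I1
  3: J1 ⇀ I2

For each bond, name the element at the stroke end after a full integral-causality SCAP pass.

#0 →J1  (source Se1 imposes e)
#1 →R1  (0-jn J1 has e-setter on 0)
#2 →I1  (0-jn J1 has e-setter on 0)
#3 →I2  (common-e at J1 fixed by 0)

bond 0 stroke at J1
bond 1 stroke at R1
bond 2 stroke at I1
bond 3 stroke at I2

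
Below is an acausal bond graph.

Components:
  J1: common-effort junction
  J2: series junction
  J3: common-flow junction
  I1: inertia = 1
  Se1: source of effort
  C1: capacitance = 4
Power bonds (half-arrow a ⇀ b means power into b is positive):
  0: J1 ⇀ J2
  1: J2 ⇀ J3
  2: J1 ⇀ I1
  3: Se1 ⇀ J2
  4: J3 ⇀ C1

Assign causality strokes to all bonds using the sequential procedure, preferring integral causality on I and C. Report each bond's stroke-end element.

#3 →J2  (source Se1 imposes e)
#2 →I1  (prefer integral on I1)
#0 →J1  (closing 0-jn rule on J1)
#1 →J2  (J2 flow already set via bond 0)
#4 →J3  (J3: bond 1 brought flow, rest push out)

#0 |J1
#1 |J2
#2 |I1
#3 |J2
#4 |J3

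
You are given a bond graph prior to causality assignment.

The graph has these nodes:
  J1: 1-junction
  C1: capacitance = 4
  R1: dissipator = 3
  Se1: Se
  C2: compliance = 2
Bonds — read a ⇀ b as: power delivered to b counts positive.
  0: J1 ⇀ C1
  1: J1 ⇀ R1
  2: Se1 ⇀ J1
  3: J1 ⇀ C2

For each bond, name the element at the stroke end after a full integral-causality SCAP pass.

β0 stroke→J1
β1 stroke→R1
β2 stroke→J1
β3 stroke→J1

b2 →J1  (Se1: effort source, stroke at far end)
b0 →J1  (C1 outputs effort q/C1)
b3 →J1  (C2 outputs effort q/C2)
b1 →R1  (J1 needs exactly one f-in)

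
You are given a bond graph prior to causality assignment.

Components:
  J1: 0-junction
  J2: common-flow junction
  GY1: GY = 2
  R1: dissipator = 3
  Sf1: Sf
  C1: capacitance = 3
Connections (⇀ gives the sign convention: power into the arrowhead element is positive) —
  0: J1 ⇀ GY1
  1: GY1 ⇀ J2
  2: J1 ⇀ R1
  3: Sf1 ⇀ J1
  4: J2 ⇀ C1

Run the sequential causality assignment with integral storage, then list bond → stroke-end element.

bond 0 stroke at GY1
bond 1 stroke at GY1
bond 2 stroke at J1
bond 3 stroke at Sf1
bond 4 stroke at J2

b3 stroke at Sf1  (source Sf1 imposes f)
b4 stroke at J2  (C1 integral (e out))
b1 stroke at GY1  (closing 1-jn rule on J2)
b0 stroke at GY1  (GY1: gyrator matches bond 1)
b2 stroke at J1  (only one effort-in slot at J1)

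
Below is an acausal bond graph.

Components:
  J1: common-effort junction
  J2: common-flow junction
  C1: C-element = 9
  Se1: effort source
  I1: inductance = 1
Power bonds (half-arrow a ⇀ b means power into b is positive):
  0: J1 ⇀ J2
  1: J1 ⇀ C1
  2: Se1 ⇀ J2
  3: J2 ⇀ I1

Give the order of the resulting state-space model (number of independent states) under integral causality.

#2 →J2  (Se1 (Se) sets effort on bond)
#1 →J1  (C1 integral (e out))
#0 →J2  (common-e at J1 fixed by 1)
#3 →I1  (J2: last free bond brings flow in)

2  (C1, I1 all integral)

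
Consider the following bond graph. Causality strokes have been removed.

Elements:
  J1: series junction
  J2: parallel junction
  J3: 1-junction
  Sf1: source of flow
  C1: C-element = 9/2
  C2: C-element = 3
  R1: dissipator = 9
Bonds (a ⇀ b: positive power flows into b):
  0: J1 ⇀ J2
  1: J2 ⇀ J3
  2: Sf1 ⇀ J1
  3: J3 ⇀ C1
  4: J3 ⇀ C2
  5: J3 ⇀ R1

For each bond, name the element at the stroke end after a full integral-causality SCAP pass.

bond 2 |Sf1  (Sf1 (Sf) sets flow on bond)
bond 0 |J1  (J1: bond 2 brought flow, rest push out)
bond 1 |J2  (closing 0-jn rule on J2)
bond 3 |J3  (1-jn J3 has f-setter on 1)
bond 4 |J3  (J3 flow already set via bond 1)
bond 5 |J3  (1-jn J3 has f-setter on 1)

bond 0 stroke→J1
bond 1 stroke→J2
bond 2 stroke→Sf1
bond 3 stroke→J3
bond 4 stroke→J3
bond 5 stroke→J3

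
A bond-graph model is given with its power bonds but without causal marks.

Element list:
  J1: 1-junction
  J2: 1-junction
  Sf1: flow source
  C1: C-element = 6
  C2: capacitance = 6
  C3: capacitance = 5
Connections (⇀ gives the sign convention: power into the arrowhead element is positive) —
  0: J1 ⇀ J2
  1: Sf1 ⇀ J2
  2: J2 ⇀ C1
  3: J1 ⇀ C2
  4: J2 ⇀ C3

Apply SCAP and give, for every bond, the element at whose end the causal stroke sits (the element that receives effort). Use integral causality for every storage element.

bond 0 stroke at J2
bond 1 stroke at Sf1
bond 2 stroke at J2
bond 3 stroke at J1
bond 4 stroke at J2

β1 stroke at Sf1  (source Sf1 imposes f)
β0 stroke at J2  (1-jn J2 has f-setter on 1)
β2 stroke at J2  (J2: bond 1 brought flow, rest push out)
β4 stroke at J2  (common-f at J2 fixed by 1)
β3 stroke at J1  (J1: bond 0 brought flow, rest push out)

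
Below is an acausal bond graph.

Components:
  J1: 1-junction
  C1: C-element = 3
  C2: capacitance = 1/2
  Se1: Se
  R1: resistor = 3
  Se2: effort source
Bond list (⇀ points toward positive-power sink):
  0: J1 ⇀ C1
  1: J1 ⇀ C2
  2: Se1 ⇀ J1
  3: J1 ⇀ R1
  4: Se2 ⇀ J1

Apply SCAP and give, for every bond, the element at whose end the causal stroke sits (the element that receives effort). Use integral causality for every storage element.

β0 stroke at J1
β1 stroke at J1
β2 stroke at J1
β3 stroke at R1
β4 stroke at J1

b2 |J1  (Se1: effort source, stroke at far end)
b4 |J1  (Se2 fixes effort; stroke away)
b0 |J1  (prefer integral on C1)
b1 |J1  (prefer integral on C2)
b3 |R1  (closing 1-jn rule on J1)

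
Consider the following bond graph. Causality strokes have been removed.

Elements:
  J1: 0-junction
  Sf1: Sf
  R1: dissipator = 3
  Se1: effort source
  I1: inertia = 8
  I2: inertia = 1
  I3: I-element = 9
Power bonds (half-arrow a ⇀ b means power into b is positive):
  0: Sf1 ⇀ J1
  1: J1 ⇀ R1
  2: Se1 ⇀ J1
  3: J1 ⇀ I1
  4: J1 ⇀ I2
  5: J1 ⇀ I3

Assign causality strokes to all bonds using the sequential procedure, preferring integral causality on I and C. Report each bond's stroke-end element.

β0 →Sf1
β1 →R1
β2 →J1
β3 →I1
β4 →I2
β5 →I3

b0 →Sf1  (Sf1 fixes flow; stroke at Sf1)
b2 →J1  (Se1: effort source, stroke at far end)
b1 →R1  (J1: bond 2 brought effort, rest push out)
b3 →I1  (common-e at J1 fixed by 2)
b4 →I2  (common-e at J1 fixed by 2)
b5 →I3  (J1: bond 2 brought effort, rest push out)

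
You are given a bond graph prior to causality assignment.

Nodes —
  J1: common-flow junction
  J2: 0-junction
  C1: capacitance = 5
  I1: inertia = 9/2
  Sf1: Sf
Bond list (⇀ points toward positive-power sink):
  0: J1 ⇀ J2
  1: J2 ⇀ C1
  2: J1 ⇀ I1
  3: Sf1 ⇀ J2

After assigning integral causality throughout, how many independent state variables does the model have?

bond 3 stroke→Sf1  (source Sf1 imposes f)
bond 1 stroke→J2  (prefer integral on C1)
bond 0 stroke→J1  (J2: bond 1 brought effort, rest push out)
bond 2 stroke→I1  (closing 1-jn rule on J1)

2  (C1, I1 all integral)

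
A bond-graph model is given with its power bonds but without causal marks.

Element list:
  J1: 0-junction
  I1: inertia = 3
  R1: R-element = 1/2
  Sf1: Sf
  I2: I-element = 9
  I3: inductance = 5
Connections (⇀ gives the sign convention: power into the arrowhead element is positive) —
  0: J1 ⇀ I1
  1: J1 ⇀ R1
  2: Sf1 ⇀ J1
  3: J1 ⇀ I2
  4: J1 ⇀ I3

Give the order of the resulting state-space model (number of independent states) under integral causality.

3  (I1, I2, I3 all integral)

b2 stroke at Sf1  (Sf1: flow source, stroke at near end)
b0 stroke at I1  (I1 integral (f out))
b3 stroke at I2  (I2 integral (f out))
b4 stroke at I3  (I3 outputs flow p/I3)
b1 stroke at J1  (closing 0-jn rule on J1)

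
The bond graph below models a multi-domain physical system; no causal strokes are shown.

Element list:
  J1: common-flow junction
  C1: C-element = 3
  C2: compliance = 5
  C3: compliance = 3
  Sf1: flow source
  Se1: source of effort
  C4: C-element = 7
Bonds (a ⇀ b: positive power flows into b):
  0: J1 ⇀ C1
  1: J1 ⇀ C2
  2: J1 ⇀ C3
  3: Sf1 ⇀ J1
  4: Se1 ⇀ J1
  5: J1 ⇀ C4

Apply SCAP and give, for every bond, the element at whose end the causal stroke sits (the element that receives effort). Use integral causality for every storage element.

β0 →J1
β1 →J1
β2 →J1
β3 →Sf1
β4 →J1
β5 →J1

#3 stroke at Sf1  (source Sf1 imposes f)
#4 stroke at J1  (Se1: effort source, stroke at far end)
#0 stroke at J1  (J1 flow already set via bond 3)
#1 stroke at J1  (J1: bond 3 brought flow, rest push out)
#2 stroke at J1  (J1: bond 3 brought flow, rest push out)
#5 stroke at J1  (common-f at J1 fixed by 3)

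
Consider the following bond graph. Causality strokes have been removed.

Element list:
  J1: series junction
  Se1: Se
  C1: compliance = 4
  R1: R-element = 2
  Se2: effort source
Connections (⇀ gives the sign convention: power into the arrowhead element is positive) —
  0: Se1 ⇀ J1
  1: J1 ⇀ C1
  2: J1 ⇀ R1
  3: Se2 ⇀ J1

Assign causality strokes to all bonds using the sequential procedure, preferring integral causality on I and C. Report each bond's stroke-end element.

bond 0 stroke at J1  (Se1 fixes effort; stroke away)
bond 3 stroke at J1  (source Se2 imposes e)
bond 1 stroke at J1  (C1 outputs effort q/C1)
bond 2 stroke at R1  (J1: last free bond brings flow in)

bond 0 stroke→J1
bond 1 stroke→J1
bond 2 stroke→R1
bond 3 stroke→J1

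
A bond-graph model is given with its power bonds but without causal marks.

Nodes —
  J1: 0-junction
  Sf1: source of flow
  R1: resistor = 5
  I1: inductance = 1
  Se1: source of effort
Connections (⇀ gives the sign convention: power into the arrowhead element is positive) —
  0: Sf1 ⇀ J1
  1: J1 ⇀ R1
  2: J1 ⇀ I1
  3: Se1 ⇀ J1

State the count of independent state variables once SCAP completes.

1  (I1 all integral)

β0 stroke→Sf1  (Sf1 fixes flow; stroke at Sf1)
β3 stroke→J1  (Se1 (Se) sets effort on bond)
β1 stroke→R1  (J1 effort already set via bond 3)
β2 stroke→I1  (J1 effort already set via bond 3)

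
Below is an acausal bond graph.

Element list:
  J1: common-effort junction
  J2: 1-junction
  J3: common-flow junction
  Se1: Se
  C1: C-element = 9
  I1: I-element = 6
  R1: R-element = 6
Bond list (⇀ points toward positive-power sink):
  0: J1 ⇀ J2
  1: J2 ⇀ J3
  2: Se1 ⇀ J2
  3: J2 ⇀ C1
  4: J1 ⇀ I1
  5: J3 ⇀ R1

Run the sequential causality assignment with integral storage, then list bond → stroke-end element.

bond 2 |J2  (Se1 (Se) sets effort on bond)
bond 3 |J2  (C1: C, integral causality)
bond 4 |I1  (I1 outputs flow p/I1)
bond 0 |J1  (only one effort-in slot at J1)
bond 1 |J2  (J2: bond 0 brought flow, rest push out)
bond 5 |J3  (common-f at J3 fixed by 1)

#0 →J1
#1 →J2
#2 →J2
#3 →J2
#4 →I1
#5 →J3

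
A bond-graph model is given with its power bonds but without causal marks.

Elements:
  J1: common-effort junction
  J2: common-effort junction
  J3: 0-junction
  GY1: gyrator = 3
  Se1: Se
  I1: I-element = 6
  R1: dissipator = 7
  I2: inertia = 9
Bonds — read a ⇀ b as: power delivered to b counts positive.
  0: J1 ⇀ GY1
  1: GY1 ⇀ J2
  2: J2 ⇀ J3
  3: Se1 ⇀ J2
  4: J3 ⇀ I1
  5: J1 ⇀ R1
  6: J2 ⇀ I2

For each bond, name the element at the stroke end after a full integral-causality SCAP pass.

bond 0 stroke at GY1
bond 1 stroke at GY1
bond 2 stroke at J3
bond 3 stroke at J2
bond 4 stroke at I1
bond 5 stroke at J1
bond 6 stroke at I2

#3 stroke at J2  (Se1 (Se) sets effort on bond)
#1 stroke at GY1  (J2: bond 3 brought effort, rest push out)
#2 stroke at J3  (J2 effort already set via bond 3)
#6 stroke at I2  (0-jn J2 has e-setter on 3)
#4 stroke at I1  (J3 effort already set via bond 2)
#0 stroke at GY1  (GY1: gyrator matches bond 1)
#5 stroke at J1  (closing 0-jn rule on J1)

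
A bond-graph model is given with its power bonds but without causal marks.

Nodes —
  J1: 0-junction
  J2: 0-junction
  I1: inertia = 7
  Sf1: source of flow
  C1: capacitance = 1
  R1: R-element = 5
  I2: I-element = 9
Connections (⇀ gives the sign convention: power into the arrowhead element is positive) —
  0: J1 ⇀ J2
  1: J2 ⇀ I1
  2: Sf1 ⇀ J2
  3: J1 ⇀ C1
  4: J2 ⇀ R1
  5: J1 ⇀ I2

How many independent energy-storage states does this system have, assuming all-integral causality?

b2 |Sf1  (Sf1: flow source, stroke at near end)
b1 |I1  (I1 integral (f out))
b3 |J1  (C1 integral (e out))
b0 |J2  (common-e at J1 fixed by 3)
b5 |I2  (common-e at J1 fixed by 3)
b4 |R1  (J2 effort already set via bond 0)

3  (C1, I1, I2 all integral)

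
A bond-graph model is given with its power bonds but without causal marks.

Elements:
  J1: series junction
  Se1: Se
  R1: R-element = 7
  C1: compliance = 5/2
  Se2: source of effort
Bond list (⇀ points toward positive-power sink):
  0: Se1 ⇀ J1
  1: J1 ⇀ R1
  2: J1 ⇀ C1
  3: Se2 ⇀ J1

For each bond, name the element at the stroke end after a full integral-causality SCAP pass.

bond 0 stroke→J1
bond 1 stroke→R1
bond 2 stroke→J1
bond 3 stroke→J1

β0 →J1  (Se1 fixes effort; stroke away)
β3 →J1  (Se2: effort source, stroke at far end)
β2 →J1  (C1 integral (e out))
β1 →R1  (closing 1-jn rule on J1)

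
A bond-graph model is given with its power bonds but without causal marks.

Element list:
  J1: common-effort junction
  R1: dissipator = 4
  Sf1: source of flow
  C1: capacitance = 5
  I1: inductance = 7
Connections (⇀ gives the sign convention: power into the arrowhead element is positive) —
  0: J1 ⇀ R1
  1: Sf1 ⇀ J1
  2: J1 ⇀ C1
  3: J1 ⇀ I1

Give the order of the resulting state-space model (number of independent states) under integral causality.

2  (C1, I1 all integral)

b1 |Sf1  (Sf1 (Sf) sets flow on bond)
b2 |J1  (prefer integral on C1)
b0 |R1  (0-jn J1 has e-setter on 2)
b3 |I1  (J1: bond 2 brought effort, rest push out)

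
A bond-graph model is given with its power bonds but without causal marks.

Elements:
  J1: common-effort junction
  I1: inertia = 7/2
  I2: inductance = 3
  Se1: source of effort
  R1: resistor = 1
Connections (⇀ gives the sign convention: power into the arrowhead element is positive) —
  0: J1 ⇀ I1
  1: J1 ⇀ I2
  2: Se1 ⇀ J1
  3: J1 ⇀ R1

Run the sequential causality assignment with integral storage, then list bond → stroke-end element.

#2 stroke at J1  (Se1 (Se) sets effort on bond)
#0 stroke at I1  (J1 effort already set via bond 2)
#1 stroke at I2  (J1: bond 2 brought effort, rest push out)
#3 stroke at R1  (0-jn J1 has e-setter on 2)

#0 →I1
#1 →I2
#2 →J1
#3 →R1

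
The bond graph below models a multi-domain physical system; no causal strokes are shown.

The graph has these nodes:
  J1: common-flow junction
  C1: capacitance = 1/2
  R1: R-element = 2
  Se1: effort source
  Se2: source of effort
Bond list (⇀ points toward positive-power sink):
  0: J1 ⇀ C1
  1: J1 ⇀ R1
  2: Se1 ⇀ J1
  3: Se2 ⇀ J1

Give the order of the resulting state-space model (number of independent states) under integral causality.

1  (C1 all integral)

β2 →J1  (Se1: effort source, stroke at far end)
β3 →J1  (Se2 (Se) sets effort on bond)
β0 →J1  (prefer integral on C1)
β1 →R1  (J1: last free bond brings flow in)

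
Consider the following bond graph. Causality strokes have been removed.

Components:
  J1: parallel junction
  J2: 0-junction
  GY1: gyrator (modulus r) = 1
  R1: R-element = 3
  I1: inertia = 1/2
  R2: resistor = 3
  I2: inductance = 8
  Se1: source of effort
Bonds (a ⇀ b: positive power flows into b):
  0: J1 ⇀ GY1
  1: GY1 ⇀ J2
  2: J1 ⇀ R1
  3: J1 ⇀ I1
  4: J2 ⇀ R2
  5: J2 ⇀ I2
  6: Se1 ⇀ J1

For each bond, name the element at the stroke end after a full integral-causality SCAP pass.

β6 stroke at J1  (Se1 (Se) sets effort on bond)
β0 stroke at GY1  (0-jn J1 has e-setter on 6)
β2 stroke at R1  (0-jn J1 has e-setter on 6)
β3 stroke at I1  (J1 effort already set via bond 6)
β1 stroke at GY1  (GY GY1: same side as bond 0)
β5 stroke at I2  (I2 outputs flow p/I2)
β4 stroke at J2  (only one effort-in slot at J2)

b0 stroke at GY1
b1 stroke at GY1
b2 stroke at R1
b3 stroke at I1
b4 stroke at J2
b5 stroke at I2
b6 stroke at J1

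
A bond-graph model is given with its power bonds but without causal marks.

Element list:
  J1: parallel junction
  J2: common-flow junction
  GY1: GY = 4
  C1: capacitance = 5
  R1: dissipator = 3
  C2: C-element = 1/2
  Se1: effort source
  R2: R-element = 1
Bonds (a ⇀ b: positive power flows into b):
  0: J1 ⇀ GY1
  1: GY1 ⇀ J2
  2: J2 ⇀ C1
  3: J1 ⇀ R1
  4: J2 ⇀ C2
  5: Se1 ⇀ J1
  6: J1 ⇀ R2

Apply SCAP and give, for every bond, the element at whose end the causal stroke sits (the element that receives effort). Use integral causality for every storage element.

bond 0 |GY1
bond 1 |GY1
bond 2 |J2
bond 3 |R1
bond 4 |J2
bond 5 |J1
bond 6 |R2

β5 |J1  (Se1 fixes effort; stroke away)
β0 |GY1  (J1 effort already set via bond 5)
β3 |R1  (0-jn J1 has e-setter on 5)
β6 |R2  (0-jn J1 has e-setter on 5)
β1 |GY1  (GY GY1: same side as bond 0)
β2 |J2  (J2 flow already set via bond 1)
β4 |J2  (J2: bond 1 brought flow, rest push out)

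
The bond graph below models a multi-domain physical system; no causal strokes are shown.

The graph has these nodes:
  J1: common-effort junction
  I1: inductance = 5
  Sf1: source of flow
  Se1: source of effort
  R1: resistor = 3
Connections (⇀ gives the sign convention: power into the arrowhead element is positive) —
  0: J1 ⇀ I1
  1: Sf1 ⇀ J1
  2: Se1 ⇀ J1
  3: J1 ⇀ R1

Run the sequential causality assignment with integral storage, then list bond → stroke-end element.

#1 |Sf1  (Sf1 fixes flow; stroke at Sf1)
#2 |J1  (Se1 (Se) sets effort on bond)
#0 |I1  (0-jn J1 has e-setter on 2)
#3 |R1  (common-e at J1 fixed by 2)

bond 0 stroke at I1
bond 1 stroke at Sf1
bond 2 stroke at J1
bond 3 stroke at R1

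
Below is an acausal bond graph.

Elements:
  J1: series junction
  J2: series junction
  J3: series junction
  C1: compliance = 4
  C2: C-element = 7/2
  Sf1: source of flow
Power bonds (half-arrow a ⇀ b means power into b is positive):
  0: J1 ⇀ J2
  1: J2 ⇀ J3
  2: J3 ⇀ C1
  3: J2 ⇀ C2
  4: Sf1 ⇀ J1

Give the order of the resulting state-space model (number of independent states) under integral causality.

2  (C1, C2 all integral)

bond 4 stroke→Sf1  (source Sf1 imposes f)
bond 0 stroke→J1  (J1: bond 4 brought flow, rest push out)
bond 1 stroke→J2  (common-f at J2 fixed by 0)
bond 3 stroke→J2  (J2 flow already set via bond 0)
bond 2 stroke→J3  (1-jn J3 has f-setter on 1)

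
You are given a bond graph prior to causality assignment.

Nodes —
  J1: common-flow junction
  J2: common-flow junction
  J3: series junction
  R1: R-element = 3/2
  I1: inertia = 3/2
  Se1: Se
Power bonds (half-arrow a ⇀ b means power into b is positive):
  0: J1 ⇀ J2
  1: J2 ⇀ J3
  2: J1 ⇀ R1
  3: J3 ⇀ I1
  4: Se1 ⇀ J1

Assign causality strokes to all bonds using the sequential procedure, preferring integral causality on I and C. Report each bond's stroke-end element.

β0 →J2
β1 →J3
β2 →J1
β3 →I1
β4 →J1

b4 |J1  (Se1 (Se) sets effort on bond)
b3 |I1  (I1: I, integral causality)
b1 |J3  (J3 flow already set via bond 3)
b0 |J2  (1-jn J2 has f-setter on 1)
b2 |J1  (common-f at J1 fixed by 0)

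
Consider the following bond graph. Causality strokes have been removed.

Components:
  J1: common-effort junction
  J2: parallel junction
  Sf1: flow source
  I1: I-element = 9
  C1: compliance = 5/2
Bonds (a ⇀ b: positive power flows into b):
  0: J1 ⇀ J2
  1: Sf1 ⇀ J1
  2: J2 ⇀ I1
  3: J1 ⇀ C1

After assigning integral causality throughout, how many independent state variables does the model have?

2  (C1, I1 all integral)

bond 1 stroke→Sf1  (Sf1: flow source, stroke at near end)
bond 2 stroke→I1  (I1: I, integral causality)
bond 0 stroke→J2  (only one effort-in slot at J2)
bond 3 stroke→J1  (closing 0-jn rule on J1)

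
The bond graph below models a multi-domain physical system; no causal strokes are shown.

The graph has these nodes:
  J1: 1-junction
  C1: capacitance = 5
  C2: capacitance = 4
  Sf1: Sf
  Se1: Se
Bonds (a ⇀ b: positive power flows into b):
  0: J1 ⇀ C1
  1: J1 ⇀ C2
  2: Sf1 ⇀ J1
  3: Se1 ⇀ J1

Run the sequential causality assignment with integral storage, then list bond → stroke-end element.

β0 →J1
β1 →J1
β2 →Sf1
β3 →J1

bond 2 →Sf1  (source Sf1 imposes f)
bond 3 →J1  (Se1: effort source, stroke at far end)
bond 0 →J1  (common-f at J1 fixed by 2)
bond 1 →J1  (J1 flow already set via bond 2)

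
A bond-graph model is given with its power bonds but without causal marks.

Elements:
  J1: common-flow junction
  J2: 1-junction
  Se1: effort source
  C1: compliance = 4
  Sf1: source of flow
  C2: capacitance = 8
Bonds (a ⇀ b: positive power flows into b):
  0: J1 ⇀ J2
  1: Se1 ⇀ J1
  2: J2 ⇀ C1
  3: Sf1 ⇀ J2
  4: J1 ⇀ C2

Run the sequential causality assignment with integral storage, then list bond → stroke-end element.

b0 →J2
b1 →J1
b2 →J2
b3 →Sf1
b4 →J1

b1 stroke→J1  (Se1: effort source, stroke at far end)
b3 stroke→Sf1  (Sf1 fixes flow; stroke at Sf1)
b0 stroke→J2  (common-f at J2 fixed by 3)
b2 stroke→J2  (common-f at J2 fixed by 3)
b4 stroke→J1  (1-jn J1 has f-setter on 0)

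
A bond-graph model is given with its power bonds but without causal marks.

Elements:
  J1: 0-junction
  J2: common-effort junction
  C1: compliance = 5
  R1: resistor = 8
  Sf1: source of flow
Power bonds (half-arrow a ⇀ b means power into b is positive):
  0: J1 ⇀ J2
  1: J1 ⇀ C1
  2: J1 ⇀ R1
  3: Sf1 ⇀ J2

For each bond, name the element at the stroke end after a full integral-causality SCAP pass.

β0 stroke at J2
β1 stroke at J1
β2 stroke at R1
β3 stroke at Sf1

β3 |Sf1  (source Sf1 imposes f)
β0 |J2  (J2 needs exactly one e-in)
β1 |J1  (prefer integral on C1)
β2 |R1  (J1: bond 1 brought effort, rest push out)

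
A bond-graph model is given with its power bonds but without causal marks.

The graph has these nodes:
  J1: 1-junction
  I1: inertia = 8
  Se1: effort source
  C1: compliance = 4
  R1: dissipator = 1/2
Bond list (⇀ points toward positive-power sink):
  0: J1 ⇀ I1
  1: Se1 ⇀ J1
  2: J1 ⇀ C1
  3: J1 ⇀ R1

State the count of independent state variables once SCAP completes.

β1 stroke at J1  (Se1 fixes effort; stroke away)
β0 stroke at I1  (I1 integral (f out))
β2 stroke at J1  (common-f at J1 fixed by 0)
β3 stroke at J1  (1-jn J1 has f-setter on 0)

2  (C1, I1 all integral)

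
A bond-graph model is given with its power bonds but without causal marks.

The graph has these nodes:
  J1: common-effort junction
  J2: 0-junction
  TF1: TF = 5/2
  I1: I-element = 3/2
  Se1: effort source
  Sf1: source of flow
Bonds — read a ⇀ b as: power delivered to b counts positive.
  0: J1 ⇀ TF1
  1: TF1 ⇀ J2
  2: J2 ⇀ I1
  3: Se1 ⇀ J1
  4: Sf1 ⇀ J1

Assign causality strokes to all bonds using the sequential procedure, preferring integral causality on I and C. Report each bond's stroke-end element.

#3 |J1  (Se1 (Se) sets effort on bond)
#4 |Sf1  (source Sf1 imposes f)
#0 |TF1  (J1 effort already set via bond 3)
#1 |J2  (TF1 one-in-one-out from 0)
#2 |I1  (0-jn J2 has e-setter on 1)

β0 →TF1
β1 →J2
β2 →I1
β3 →J1
β4 →Sf1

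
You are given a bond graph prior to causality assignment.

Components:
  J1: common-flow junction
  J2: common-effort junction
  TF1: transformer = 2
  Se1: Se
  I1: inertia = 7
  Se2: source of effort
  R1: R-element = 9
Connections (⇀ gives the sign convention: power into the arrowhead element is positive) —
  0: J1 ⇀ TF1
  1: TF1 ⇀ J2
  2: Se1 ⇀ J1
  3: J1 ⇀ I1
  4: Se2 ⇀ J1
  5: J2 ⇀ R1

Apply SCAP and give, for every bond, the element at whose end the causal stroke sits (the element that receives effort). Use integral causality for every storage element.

b2 |J1  (Se1 fixes effort; stroke away)
b4 |J1  (Se2 fixes effort; stroke away)
b3 |I1  (prefer integral on I1)
b0 |J1  (J1: bond 3 brought flow, rest push out)
b1 |TF1  (TF TF1: opposite of bond 0)
b5 |J2  (J2 needs exactly one e-in)

bond 0 →J1
bond 1 →TF1
bond 2 →J1
bond 3 →I1
bond 4 →J1
bond 5 →J2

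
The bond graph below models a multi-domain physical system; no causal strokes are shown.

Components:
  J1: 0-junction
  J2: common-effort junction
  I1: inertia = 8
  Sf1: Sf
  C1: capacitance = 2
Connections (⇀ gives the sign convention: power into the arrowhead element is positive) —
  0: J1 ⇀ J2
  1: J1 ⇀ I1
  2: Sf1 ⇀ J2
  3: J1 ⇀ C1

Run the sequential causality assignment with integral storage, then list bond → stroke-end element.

bond 2 |Sf1  (Sf1: flow source, stroke at near end)
bond 0 |J2  (closing 0-jn rule on J2)
bond 1 |I1  (prefer integral on I1)
bond 3 |J1  (J1: last free bond brings effort in)

b0 →J2
b1 →I1
b2 →Sf1
b3 →J1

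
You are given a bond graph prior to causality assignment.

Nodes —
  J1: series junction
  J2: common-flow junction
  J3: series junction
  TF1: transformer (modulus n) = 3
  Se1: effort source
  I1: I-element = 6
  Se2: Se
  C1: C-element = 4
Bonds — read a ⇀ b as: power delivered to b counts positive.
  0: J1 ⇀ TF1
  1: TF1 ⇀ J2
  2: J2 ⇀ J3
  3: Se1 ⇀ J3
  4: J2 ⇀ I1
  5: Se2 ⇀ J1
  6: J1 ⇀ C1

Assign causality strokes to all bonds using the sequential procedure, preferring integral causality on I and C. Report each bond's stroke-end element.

bond 0 stroke at TF1
bond 1 stroke at J2
bond 2 stroke at J2
bond 3 stroke at J3
bond 4 stroke at I1
bond 5 stroke at J1
bond 6 stroke at J1

b3 stroke at J3  (Se1 (Se) sets effort on bond)
b5 stroke at J1  (source Se2 imposes e)
b2 stroke at J2  (closing 1-jn rule on J3)
b4 stroke at I1  (prefer integral on I1)
b1 stroke at J2  (common-f at J2 fixed by 4)
b0 stroke at TF1  (through TF1, causality passes straight; one stroke at TF1)
b6 stroke at J1  (common-f at J1 fixed by 0)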